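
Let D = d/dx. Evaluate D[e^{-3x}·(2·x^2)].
2 x \left(2 - 3 x\right) e^{- 3 x}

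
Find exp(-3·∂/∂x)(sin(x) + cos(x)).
\sqrt{2} \cos{\left(- x + \frac{\pi}{4} + 3 \right)}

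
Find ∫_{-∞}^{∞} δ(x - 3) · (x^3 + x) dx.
30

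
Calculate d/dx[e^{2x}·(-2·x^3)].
x^{2} \left(- 4 x - 6\right) e^{2 x}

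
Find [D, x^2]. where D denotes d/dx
2 x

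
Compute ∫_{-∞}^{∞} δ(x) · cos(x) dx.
1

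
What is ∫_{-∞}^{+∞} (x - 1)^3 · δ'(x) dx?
-3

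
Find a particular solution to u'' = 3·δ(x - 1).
\frac{3|x - 1|}{2}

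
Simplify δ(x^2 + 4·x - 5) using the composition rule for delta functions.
\frac{\delta(x + 5) + \delta(x - 1)}{6}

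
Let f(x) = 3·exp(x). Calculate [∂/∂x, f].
3 e^{x}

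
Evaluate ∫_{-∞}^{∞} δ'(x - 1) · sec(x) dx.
- \tan{\left(1 \right)} \sec{\left(1 \right)}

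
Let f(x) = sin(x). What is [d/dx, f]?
\cos{\left(x \right)}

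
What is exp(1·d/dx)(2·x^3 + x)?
2 x^{3} + 6 x^{2} + 7 x + 3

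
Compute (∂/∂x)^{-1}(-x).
- \frac{x^{2}}{2}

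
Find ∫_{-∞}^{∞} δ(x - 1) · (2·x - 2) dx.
0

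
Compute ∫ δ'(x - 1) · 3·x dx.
-3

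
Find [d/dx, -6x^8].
- 48 x^{7}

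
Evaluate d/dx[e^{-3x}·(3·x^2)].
3 x \left(2 - 3 x\right) e^{- 3 x}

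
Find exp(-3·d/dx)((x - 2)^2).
x^{2} - 10 x + 25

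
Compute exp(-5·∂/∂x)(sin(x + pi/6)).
\sin{\left(x - 5 + \frac{\pi}{6} \right)}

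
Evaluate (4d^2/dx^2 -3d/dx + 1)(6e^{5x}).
516 e^{5 x}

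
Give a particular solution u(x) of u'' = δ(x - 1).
\frac{|x - 1|}{2}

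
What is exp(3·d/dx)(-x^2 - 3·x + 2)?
- x^{2} - 9 x - 16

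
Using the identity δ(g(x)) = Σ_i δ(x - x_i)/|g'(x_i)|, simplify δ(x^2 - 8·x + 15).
\frac{\delta(x - 5) + \delta(x - 3)}{2}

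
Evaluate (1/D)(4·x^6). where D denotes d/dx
\frac{4 x^{7}}{7}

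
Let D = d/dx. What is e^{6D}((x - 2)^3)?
x^{3} + 12 x^{2} + 48 x + 64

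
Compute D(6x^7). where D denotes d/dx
42 x^{6}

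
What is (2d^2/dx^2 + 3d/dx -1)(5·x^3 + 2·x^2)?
- 5 x^{3} + 43 x^{2} + 72 x + 8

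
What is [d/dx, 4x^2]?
8 x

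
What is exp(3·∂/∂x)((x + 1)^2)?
x^{2} + 8 x + 16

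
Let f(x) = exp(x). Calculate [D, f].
e^{x}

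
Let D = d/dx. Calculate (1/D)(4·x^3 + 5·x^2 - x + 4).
x^{4} + \frac{5 x^{3}}{3} - \frac{x^{2}}{2} + 4 x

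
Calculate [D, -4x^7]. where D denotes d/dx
- 28 x^{6}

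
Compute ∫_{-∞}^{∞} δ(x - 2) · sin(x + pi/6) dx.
\sin{\left(\frac{\pi}{6} + 2 \right)}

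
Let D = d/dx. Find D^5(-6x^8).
- 40320 x^{3}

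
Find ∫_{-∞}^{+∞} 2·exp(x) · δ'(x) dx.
-2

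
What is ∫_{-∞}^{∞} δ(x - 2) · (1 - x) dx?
-1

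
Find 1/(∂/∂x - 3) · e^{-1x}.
- \frac{e^{- x}}{4}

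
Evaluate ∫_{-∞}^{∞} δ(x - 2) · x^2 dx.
4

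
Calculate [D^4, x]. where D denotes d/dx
4D^{3}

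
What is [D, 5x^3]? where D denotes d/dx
15 x^{2}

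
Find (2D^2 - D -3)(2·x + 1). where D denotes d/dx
- 6 x - 5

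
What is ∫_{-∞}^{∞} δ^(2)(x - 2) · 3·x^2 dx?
6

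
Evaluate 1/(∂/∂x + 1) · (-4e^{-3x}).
2 e^{- 3 x}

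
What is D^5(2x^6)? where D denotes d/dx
1440 x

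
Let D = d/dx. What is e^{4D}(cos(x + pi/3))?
\cos{\left(x + \frac{\pi}{3} + 4 \right)}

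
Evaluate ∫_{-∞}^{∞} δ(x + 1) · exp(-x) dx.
e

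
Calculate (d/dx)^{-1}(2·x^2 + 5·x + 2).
\frac{2 x^{3}}{3} + \frac{5 x^{2}}{2} + 2 x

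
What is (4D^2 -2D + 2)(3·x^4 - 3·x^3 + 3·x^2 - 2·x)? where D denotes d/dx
6 x^{4} - 30 x^{3} + 168 x^{2} - 88 x + 28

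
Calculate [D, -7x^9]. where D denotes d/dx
- 63 x^{8}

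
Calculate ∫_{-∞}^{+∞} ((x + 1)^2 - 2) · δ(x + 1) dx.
-2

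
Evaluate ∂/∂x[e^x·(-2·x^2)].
2 x \left(- x - 2\right) e^{x}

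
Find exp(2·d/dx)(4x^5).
4 x^{5} + 40 x^{4} + 160 x^{3} + 320 x^{2} + 320 x + 128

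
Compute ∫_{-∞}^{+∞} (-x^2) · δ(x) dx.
0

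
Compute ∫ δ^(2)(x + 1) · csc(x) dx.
- \left(2 \cot^{2}{\left(1 \right)} + 1\right) \csc{\left(1 \right)}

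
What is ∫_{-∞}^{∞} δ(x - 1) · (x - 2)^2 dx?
1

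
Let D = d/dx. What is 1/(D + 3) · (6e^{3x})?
e^{3 x}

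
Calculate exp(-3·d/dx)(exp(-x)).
e^{3 - x}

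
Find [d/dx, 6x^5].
30 x^{4}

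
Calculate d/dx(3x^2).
6 x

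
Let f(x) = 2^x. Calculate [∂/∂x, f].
2^{x} \log{\left(2 \right)}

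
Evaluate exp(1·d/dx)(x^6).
x^{6} + 6 x^{5} + 15 x^{4} + 20 x^{3} + 15 x^{2} + 6 x + 1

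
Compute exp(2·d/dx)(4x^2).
4 x^{2} + 16 x + 16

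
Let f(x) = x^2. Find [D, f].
2 x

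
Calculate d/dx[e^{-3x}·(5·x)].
5 \left(1 - 3 x\right) e^{- 3 x}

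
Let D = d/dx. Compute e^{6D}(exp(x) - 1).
e^{x + 6} - 1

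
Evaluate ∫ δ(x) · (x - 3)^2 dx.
9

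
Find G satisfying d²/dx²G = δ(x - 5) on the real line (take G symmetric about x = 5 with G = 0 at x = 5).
\frac{|x - 5|}{2}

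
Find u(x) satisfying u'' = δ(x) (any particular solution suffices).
\frac{|x|}{2}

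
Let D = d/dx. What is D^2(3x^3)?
18 x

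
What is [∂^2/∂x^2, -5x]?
-10\frac{d}{dx}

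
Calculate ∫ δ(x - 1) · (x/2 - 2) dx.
- \frac{3}{2}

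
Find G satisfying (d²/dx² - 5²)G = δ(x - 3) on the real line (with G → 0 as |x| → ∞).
-\frac{e^{-5|x - 3|}}{10}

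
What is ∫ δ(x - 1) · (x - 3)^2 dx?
4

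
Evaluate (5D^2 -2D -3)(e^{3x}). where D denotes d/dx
36 e^{3 x}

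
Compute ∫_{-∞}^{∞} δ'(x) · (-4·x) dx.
4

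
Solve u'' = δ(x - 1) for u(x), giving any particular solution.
\frac{|x - 1|}{2}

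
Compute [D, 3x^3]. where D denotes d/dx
9 x^{2}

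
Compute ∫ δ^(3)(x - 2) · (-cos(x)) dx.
\sin{\left(2 \right)}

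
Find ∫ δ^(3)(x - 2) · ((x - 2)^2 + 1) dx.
0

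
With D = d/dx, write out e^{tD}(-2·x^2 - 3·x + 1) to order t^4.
- 2 t^{2} - t \left(4 x + 3\right) - 2 x^{2} - 3 x + 1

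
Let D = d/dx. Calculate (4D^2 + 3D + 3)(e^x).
10 e^{x}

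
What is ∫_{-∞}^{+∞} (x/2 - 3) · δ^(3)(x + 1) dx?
0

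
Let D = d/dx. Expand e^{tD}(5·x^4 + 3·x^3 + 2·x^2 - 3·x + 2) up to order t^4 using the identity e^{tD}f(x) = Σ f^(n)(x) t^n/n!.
5 t^{4} + t^{3} \left(20 x + 3\right) + t^{2} \left(30 x^{2} + 9 x + 2\right) + t \left(20 x^{3} + 9 x^{2} + 4 x - 3\right) + 5 x^{4} + 3 x^{3} + 2 x^{2} - 3 x + 2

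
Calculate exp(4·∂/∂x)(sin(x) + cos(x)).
\sqrt{2} \sin{\left(x + \frac{\pi}{4} + 4 \right)}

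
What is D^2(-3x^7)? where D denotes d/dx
- 126 x^{5}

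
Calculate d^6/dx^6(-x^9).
- 60480 x^{3}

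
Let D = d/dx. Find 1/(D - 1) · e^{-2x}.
- \frac{e^{- 2 x}}{3}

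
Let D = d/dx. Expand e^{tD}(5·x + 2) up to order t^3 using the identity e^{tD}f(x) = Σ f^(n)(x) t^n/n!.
5 t + 5 x + 2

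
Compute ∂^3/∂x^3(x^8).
336 x^{5}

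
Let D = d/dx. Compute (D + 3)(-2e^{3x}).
- 12 e^{3 x}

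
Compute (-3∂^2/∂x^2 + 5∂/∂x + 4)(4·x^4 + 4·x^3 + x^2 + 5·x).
16 x^{4} + 96 x^{3} - 80 x^{2} - 42 x + 19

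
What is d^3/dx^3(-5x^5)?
- 300 x^{2}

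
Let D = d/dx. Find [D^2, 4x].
8D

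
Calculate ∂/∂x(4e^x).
4 e^{x}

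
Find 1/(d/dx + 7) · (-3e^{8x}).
- \frac{e^{8 x}}{5}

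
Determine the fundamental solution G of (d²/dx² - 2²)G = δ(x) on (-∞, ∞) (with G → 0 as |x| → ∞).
-\frac{e^{-2|x|}}{4}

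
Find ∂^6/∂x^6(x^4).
0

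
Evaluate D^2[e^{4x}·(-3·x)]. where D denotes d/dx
\left(- 48 x - 24\right) e^{4 x}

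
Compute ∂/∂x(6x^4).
24 x^{3}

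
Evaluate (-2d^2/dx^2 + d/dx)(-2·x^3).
6 x \left(4 - x\right)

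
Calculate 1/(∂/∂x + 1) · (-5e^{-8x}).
\frac{5 e^{- 8 x}}{7}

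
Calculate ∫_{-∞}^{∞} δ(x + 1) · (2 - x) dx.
3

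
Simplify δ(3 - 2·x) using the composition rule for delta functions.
\frac{\delta(x - 3/2)}{2}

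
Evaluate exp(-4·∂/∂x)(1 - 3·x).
13 - 3 x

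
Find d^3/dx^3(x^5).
60 x^{2}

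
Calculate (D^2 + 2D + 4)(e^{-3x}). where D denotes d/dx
7 e^{- 3 x}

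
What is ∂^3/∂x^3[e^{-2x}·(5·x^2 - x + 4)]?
8 \left(- 5 x^{2} + 16 x - 13\right) e^{- 2 x}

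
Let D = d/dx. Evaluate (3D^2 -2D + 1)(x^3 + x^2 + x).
x^{3} - 5 x^{2} + 15 x + 4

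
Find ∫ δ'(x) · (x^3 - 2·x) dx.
2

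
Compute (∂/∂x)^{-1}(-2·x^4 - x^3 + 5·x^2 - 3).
- \frac{2 x^{5}}{5} - \frac{x^{4}}{4} + \frac{5 x^{3}}{3} - 3 x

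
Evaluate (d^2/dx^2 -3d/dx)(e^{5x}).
10 e^{5 x}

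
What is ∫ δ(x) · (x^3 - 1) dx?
-1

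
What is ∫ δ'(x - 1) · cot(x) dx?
\frac{1}{\sin^{2}{\left(1 \right)}}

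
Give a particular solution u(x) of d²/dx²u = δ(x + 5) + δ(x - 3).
\frac{|x + 5|}{2} + \frac{|x - 3|}{2}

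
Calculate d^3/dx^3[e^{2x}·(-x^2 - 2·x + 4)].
\left(- 8 x^{2} - 40 x - 4\right) e^{2 x}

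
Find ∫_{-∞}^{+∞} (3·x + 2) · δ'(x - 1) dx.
-3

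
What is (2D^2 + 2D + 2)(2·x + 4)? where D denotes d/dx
4 x + 12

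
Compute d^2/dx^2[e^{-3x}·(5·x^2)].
5 \left(9 x^{2} - 12 x + 2\right) e^{- 3 x}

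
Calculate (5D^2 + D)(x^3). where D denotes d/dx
3 x \left(x + 10\right)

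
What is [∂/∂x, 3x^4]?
12 x^{3}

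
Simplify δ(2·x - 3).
\frac{\delta(x - 3/2)}{2}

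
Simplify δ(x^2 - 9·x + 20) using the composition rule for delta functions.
\frac{\delta(x - 4) + \delta(x - 5)}{1}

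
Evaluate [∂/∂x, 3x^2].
6 x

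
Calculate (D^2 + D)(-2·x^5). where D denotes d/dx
10 x^{3} \left(- x - 4\right)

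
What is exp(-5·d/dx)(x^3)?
x^{3} - 15 x^{2} + 75 x - 125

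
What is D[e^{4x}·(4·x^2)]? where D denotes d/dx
8 x \left(2 x + 1\right) e^{4 x}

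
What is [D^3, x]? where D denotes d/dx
3D^{2}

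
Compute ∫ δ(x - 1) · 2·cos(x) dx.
2 \cos{\left(1 \right)}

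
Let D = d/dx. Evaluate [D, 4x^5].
20 x^{4}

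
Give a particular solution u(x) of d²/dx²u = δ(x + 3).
\frac{|x + 3|}{2}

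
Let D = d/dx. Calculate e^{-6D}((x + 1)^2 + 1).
x^{2} - 10 x + 26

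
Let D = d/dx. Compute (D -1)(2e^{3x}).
4 e^{3 x}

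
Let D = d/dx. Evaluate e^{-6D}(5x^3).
5 x^{3} - 90 x^{2} + 540 x - 1080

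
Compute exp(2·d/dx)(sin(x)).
\sin{\left(x + 2 \right)}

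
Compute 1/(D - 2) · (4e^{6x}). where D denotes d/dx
e^{6 x}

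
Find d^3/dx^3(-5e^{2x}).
- 40 e^{2 x}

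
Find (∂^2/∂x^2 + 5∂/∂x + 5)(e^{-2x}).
- e^{- 2 x}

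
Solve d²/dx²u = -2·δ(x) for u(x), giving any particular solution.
-|x|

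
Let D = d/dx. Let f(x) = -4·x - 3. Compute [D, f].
-4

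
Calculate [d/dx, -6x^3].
- 18 x^{2}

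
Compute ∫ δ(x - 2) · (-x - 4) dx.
-6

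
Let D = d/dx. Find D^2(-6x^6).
- 180 x^{4}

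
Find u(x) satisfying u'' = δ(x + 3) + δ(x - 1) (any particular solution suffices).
\frac{|x + 3|}{2} + \frac{|x - 1|}{2}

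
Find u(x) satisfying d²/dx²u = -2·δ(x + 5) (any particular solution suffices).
-|x + 5|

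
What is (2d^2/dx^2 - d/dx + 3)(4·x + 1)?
12 x - 1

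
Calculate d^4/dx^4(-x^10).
- 5040 x^{6}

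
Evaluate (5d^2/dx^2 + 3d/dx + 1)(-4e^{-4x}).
- 276 e^{- 4 x}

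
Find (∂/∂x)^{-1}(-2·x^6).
- \frac{2 x^{7}}{7}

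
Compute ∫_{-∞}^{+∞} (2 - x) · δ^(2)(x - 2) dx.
0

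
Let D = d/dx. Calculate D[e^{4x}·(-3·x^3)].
x^{2} \left(- 12 x - 9\right) e^{4 x}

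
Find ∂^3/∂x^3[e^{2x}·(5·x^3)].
\left(40 x^{3} + 180 x^{2} + 180 x + 30\right) e^{2 x}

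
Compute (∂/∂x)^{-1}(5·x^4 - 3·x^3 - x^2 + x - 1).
x^{5} - \frac{3 x^{4}}{4} - \frac{x^{3}}{3} + \frac{x^{2}}{2} - x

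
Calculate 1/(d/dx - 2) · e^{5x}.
\frac{e^{5 x}}{3}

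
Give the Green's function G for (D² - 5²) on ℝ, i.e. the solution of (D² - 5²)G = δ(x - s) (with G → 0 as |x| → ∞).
-\frac{e^{-5|x-s|}}{10}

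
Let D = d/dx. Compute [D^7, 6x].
42D^{6}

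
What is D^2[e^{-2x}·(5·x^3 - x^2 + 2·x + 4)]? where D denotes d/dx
2 \left(10 x^{3} - 32 x^{2} + 23 x + 3\right) e^{- 2 x}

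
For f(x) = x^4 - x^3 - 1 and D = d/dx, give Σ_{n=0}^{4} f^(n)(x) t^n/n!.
t^{4} + t^{3} \left(4 x - 1\right) + 3 t^{2} x \left(2 x - 1\right) + t x^{2} \left(4 x - 3\right) + x^{4} - x^{3} - 1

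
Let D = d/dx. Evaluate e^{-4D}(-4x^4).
- 4 x^{4} + 64 x^{3} - 384 x^{2} + 1024 x - 1024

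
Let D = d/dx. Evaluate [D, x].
1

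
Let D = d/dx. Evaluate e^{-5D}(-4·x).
20 - 4 x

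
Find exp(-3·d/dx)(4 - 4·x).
16 - 4 x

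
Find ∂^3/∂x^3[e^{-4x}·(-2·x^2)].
16 \left(8 x^{2} - 12 x + 3\right) e^{- 4 x}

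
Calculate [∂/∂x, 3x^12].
36 x^{11}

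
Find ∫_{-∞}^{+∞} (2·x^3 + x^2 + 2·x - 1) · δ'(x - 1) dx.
-10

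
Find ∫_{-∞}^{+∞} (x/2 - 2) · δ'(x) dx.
- \frac{1}{2}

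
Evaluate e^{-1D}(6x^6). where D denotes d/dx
6 x^{6} - 36 x^{5} + 90 x^{4} - 120 x^{3} + 90 x^{2} - 36 x + 6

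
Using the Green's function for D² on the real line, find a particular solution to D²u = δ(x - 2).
\frac{|x - 2|}{2}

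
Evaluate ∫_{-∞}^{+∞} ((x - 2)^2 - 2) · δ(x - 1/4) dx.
\frac{17}{16}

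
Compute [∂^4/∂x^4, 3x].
12\frac{d^{3}}{dx^{3}}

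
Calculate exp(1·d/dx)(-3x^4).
- 3 x^{4} - 12 x^{3} - 18 x^{2} - 12 x - 3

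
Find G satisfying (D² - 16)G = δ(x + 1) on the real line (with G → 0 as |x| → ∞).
-\frac{e^{-4|x + 1|}}{8}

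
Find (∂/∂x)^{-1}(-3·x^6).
- \frac{3 x^{7}}{7}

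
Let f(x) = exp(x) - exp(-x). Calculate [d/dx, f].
2 \cosh{\left(x \right)}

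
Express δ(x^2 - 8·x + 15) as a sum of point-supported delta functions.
\frac{\delta(x - 5) + \delta(x - 3)}{2}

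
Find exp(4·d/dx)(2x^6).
2 x^{6} + 48 x^{5} + 480 x^{4} + 2560 x^{3} + 7680 x^{2} + 12288 x + 8192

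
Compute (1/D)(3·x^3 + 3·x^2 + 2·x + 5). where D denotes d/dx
\frac{3 x^{4}}{4} + x^{3} + x^{2} + 5 x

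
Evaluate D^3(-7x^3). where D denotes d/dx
-42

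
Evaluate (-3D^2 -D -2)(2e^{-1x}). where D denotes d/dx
- 8 e^{- x}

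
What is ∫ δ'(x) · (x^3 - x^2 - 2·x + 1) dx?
2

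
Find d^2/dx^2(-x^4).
- 12 x^{2}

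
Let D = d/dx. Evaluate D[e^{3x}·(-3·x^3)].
9 x^{2} \left(- x - 1\right) e^{3 x}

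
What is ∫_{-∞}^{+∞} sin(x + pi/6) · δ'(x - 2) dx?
- \cos{\left(\frac{\pi}{6} + 2 \right)}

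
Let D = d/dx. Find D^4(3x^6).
1080 x^{2}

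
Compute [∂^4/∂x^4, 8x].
32\frac{d^{3}}{dx^{3}}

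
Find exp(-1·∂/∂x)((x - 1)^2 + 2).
x^{2} - 4 x + 6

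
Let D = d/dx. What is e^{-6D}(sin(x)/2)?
\frac{\sin{\left(x - 6 \right)}}{2}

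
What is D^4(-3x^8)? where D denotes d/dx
- 5040 x^{4}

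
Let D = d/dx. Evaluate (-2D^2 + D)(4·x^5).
20 x^{3} \left(x - 8\right)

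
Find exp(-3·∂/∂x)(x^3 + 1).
x^{3} - 9 x^{2} + 27 x - 26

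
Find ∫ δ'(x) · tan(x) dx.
-1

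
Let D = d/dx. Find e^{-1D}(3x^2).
3 x^{2} - 6 x + 3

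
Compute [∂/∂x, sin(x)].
\cos{\left(x \right)}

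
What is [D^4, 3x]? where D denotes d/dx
12D^{3}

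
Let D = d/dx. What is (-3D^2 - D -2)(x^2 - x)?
- 2 x^{2} - 5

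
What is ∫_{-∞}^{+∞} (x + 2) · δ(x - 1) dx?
3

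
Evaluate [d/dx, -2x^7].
- 14 x^{6}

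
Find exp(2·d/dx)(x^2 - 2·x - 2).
x^{2} + 2 x - 2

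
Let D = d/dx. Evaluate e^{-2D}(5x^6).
5 x^{6} - 60 x^{5} + 300 x^{4} - 800 x^{3} + 1200 x^{2} - 960 x + 320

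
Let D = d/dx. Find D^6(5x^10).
756000 x^{4}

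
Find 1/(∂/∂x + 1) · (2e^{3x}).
\frac{e^{3 x}}{2}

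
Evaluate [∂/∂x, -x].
-1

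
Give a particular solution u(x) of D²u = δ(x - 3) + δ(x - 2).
\frac{|x - 3|}{2} + \frac{|x - 2|}{2}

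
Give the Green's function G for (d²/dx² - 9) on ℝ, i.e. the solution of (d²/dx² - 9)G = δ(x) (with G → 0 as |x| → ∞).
-\frac{e^{-3|x|}}{6}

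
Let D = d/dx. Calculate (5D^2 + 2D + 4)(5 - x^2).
- 4 x^{2} - 4 x + 10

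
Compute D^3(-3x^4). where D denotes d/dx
- 72 x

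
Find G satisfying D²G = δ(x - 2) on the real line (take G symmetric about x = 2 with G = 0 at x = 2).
\frac{|x - 2|}{2}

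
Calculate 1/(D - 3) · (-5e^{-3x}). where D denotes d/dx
\frac{5 e^{- 3 x}}{6}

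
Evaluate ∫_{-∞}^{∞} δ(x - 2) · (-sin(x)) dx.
- \sin{\left(2 \right)}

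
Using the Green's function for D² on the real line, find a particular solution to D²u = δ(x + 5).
\frac{|x + 5|}{2}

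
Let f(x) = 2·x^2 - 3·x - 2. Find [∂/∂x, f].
4 x - 3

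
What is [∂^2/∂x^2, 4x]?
8\frac{d}{dx}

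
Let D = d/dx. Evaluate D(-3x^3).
- 9 x^{2}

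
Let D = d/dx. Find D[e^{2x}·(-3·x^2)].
6 x \left(- x - 1\right) e^{2 x}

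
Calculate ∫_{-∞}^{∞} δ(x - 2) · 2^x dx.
4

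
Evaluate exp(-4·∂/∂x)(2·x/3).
\frac{2 x}{3} - \frac{8}{3}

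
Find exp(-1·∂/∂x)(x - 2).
x - 3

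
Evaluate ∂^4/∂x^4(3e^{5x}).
1875 e^{5 x}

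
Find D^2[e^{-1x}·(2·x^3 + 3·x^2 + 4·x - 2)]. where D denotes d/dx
\left(2 x^{3} - 9 x^{2} + 4 x - 4\right) e^{- x}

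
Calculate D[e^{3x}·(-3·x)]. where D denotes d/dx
\left(- 9 x - 3\right) e^{3 x}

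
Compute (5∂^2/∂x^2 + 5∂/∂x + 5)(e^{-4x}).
65 e^{- 4 x}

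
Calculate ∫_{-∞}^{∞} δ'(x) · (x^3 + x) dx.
-1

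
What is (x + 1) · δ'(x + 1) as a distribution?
-\delta(x + 1)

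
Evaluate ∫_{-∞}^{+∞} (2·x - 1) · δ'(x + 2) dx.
-2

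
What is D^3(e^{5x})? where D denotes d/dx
125 e^{5 x}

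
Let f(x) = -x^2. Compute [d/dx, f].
- 2 x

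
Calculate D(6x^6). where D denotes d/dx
36 x^{5}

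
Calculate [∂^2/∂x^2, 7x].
14\frac{d}{dx}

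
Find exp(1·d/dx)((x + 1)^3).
x^{3} + 6 x^{2} + 12 x + 8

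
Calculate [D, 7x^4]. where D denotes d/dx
28 x^{3}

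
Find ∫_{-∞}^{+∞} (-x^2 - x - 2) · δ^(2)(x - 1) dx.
-2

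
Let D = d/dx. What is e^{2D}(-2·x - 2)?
- 2 x - 6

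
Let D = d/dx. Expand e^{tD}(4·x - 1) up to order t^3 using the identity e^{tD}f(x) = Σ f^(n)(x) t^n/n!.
4 t + 4 x - 1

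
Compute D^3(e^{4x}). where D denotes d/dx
64 e^{4 x}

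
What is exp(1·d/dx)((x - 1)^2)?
x^{2}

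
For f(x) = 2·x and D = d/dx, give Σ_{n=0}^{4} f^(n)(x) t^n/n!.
2 t + 2 x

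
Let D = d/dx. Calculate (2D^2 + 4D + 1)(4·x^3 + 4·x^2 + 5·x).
4 x^{3} + 52 x^{2} + 85 x + 36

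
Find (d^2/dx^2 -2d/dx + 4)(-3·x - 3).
- 12 x - 6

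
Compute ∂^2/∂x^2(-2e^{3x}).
- 18 e^{3 x}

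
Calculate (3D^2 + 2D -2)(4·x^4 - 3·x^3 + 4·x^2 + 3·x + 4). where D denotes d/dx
- 8 x^{4} + 38 x^{3} + 118 x^{2} - 44 x + 22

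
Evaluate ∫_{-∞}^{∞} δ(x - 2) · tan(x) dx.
\tan{\left(2 \right)}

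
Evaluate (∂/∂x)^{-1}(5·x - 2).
\frac{5 x^{2}}{2} - 2 x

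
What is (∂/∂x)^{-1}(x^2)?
\frac{x^{3}}{3}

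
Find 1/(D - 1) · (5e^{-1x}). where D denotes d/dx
- \frac{5 e^{- x}}{2}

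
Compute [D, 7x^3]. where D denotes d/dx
21 x^{2}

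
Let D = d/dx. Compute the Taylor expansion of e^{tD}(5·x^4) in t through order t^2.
5 x^{2} \left(6 t^{2} + 4 t x + x^{2}\right)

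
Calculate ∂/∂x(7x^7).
49 x^{6}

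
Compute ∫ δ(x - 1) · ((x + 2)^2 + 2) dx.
11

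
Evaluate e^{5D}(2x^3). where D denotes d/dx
2 x^{3} + 30 x^{2} + 150 x + 250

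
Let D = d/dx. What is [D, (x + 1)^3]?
3 \left(x + 1\right)^{2}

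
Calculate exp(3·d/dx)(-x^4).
- x^{4} - 12 x^{3} - 54 x^{2} - 108 x - 81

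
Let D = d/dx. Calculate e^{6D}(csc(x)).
\csc{\left(x + 6 \right)}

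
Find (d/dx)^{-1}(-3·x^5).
- \frac{x^{6}}{2}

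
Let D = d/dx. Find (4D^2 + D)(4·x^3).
12 x \left(x + 8\right)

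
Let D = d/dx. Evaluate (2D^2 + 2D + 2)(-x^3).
2 x \left(- x^{2} - 3 x - 6\right)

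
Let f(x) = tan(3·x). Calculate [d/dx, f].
\frac{3}{\cos^{2}{\left(3 x \right)}}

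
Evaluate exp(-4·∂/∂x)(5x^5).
5 x^{5} - 100 x^{4} + 800 x^{3} - 3200 x^{2} + 6400 x - 5120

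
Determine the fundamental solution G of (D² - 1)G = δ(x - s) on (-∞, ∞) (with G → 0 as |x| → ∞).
-\frac{e^{-|x-s|}}{2}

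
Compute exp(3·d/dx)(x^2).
x^{2} + 6 x + 9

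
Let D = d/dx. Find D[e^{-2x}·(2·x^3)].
x^{2} \left(6 - 4 x\right) e^{- 2 x}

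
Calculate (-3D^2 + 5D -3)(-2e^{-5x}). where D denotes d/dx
206 e^{- 5 x}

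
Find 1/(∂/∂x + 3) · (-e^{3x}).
- \frac{e^{3 x}}{6}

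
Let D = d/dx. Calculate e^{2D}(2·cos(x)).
2 \cos{\left(x + 2 \right)}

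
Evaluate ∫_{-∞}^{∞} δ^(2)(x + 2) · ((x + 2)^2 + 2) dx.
2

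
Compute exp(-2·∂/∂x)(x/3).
\frac{x}{3} - \frac{2}{3}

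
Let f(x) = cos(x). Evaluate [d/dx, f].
- \sin{\left(x \right)}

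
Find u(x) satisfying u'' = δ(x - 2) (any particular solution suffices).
\frac{|x - 2|}{2}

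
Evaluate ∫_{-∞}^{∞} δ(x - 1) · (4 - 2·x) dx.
2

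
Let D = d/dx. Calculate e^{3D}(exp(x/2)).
e^{\frac{x}{2} + \frac{3}{2}}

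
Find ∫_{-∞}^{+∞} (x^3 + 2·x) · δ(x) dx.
0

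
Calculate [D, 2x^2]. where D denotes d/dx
4 x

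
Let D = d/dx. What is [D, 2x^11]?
22 x^{10}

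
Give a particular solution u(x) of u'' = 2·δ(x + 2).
|x + 2|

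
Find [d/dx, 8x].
8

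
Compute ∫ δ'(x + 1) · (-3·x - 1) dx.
3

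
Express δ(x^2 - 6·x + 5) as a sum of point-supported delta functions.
\frac{\delta(x - 5) + \delta(x - 1)}{4}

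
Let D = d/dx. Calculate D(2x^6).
12 x^{5}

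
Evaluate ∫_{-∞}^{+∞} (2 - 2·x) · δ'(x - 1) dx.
2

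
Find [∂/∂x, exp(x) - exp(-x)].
2 \cosh{\left(x \right)}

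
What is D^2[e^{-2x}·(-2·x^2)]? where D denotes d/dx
4 \left(- 2 x^{2} + 4 x - 1\right) e^{- 2 x}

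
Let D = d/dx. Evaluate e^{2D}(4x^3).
4 x^{3} + 24 x^{2} + 48 x + 32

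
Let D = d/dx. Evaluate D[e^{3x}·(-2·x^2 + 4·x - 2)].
\left(- 6 x^{2} + 8 x - 2\right) e^{3 x}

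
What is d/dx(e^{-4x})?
- 4 e^{- 4 x}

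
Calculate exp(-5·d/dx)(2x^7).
2 x^{7} - 70 x^{6} + 1050 x^{5} - 8750 x^{4} + 43750 x^{3} - 131250 x^{2} + 218750 x - 156250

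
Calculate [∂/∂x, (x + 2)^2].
2 x + 4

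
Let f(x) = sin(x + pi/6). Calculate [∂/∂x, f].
\cos{\left(x + \frac{\pi}{6} \right)}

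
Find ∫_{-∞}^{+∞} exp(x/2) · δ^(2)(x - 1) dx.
\frac{e^{\frac{1}{2}}}{4}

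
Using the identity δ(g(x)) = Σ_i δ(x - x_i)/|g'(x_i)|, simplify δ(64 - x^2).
\frac{\delta(x - 8) + \delta(x + 8)}{16}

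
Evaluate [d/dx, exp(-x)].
- e^{- x}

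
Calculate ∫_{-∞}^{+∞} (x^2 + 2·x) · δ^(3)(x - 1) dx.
0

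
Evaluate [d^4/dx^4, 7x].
28\frac{d^{3}}{dx^{3}}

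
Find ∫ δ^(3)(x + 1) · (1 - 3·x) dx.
0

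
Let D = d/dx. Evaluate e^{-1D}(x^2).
x^{2} - 2 x + 1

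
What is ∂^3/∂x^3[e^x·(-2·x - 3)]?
\left(- 2 x - 9\right) e^{x}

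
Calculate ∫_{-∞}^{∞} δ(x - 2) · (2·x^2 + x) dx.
10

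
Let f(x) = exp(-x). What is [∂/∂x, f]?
- e^{- x}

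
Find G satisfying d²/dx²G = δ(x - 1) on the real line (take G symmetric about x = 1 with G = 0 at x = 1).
\frac{|x - 1|}{2}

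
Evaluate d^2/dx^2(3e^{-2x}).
12 e^{- 2 x}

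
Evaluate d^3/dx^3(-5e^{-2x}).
40 e^{- 2 x}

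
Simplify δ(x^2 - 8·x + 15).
\frac{\delta(x - 5) + \delta(x - 3)}{2}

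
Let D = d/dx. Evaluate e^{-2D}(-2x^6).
- 2 x^{6} + 24 x^{5} - 120 x^{4} + 320 x^{3} - 480 x^{2} + 384 x - 128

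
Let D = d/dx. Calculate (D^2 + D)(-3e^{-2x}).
- 6 e^{- 2 x}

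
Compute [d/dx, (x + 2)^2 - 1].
2 x + 4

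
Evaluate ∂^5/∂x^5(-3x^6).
- 2160 x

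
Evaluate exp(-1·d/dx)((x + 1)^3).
x^{3}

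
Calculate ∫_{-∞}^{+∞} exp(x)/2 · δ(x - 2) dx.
\frac{e^{2}}{2}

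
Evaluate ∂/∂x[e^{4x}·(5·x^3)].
x^{2} \left(20 x + 15\right) e^{4 x}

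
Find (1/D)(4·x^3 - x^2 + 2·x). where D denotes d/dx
x^{4} - \frac{x^{3}}{3} + x^{2}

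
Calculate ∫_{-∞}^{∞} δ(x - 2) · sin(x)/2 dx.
\frac{\sin{\left(2 \right)}}{2}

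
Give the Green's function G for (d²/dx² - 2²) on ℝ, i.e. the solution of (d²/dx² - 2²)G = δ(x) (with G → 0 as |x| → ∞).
-\frac{e^{-2|x|}}{4}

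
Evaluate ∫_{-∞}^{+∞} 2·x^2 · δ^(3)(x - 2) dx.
0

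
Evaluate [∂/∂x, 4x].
4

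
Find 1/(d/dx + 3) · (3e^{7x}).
\frac{3 e^{7 x}}{10}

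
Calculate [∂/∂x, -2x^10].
- 20 x^{9}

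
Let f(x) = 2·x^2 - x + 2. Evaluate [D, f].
4 x - 1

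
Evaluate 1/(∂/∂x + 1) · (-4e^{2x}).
- \frac{4 e^{2 x}}{3}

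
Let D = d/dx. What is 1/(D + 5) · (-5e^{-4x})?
- 5 e^{- 4 x}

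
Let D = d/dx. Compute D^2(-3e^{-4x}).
- 48 e^{- 4 x}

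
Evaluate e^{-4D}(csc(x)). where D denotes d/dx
\csc{\left(x - 4 \right)}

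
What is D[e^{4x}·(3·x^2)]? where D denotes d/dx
6 x \left(2 x + 1\right) e^{4 x}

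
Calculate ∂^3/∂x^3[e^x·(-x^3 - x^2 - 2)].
\left(- x^{3} - 10 x^{2} - 24 x - 14\right) e^{x}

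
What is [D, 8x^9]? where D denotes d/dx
72 x^{8}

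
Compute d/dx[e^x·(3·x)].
3 \left(x + 1\right) e^{x}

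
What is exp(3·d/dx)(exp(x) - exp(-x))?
2 \sinh{\left(x + 3 \right)}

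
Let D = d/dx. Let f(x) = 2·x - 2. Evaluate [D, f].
2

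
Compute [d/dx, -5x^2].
- 10 x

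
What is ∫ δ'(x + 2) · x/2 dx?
- \frac{1}{2}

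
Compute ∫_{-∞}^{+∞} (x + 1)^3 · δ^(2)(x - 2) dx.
18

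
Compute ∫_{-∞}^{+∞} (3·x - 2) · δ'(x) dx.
-3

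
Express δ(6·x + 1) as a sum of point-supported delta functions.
\frac{\delta(x + 1/6)}{6}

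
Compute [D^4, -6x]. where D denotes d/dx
-24D^{3}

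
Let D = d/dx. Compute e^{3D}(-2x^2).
- 2 x^{2} - 12 x - 18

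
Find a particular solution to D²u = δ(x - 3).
\frac{|x - 3|}{2}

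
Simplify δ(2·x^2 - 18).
\frac{\delta(x - 3) + \delta(x + 3)}{12}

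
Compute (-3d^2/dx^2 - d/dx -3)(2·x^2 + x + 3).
- 6 x^{2} - 7 x - 22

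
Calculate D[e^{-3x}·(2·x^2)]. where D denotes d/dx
2 x \left(2 - 3 x\right) e^{- 3 x}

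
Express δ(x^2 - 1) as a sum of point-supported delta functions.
\frac{\delta(x + 1) + \delta(x - 1)}{2}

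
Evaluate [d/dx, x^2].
2 x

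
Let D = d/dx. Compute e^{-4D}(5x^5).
5 x^{5} - 100 x^{4} + 800 x^{3} - 3200 x^{2} + 6400 x - 5120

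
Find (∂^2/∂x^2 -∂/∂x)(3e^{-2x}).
18 e^{- 2 x}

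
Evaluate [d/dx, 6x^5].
30 x^{4}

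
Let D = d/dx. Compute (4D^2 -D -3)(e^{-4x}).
65 e^{- 4 x}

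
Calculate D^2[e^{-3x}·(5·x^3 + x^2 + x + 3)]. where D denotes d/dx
\left(45 x^{3} - 81 x^{2} + 27 x + 23\right) e^{- 3 x}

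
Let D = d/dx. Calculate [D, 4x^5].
20 x^{4}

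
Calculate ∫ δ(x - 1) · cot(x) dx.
\cot{\left(1 \right)}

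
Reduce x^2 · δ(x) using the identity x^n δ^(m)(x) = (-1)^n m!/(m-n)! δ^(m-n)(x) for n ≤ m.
0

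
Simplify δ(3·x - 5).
\frac{\delta(x - 5/3)}{3}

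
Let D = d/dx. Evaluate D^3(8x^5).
480 x^{2}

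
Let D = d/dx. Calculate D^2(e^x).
e^{x}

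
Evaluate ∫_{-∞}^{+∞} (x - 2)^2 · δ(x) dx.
4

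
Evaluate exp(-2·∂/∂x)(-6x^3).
- 6 x^{3} + 36 x^{2} - 72 x + 48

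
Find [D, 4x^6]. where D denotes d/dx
24 x^{5}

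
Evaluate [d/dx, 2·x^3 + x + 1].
6 x^{2} + 1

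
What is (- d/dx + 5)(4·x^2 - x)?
20 x^{2} - 13 x + 1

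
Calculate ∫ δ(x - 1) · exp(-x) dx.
e^{-1}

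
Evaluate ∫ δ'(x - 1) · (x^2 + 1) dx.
-2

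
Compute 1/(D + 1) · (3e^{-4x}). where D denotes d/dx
- e^{- 4 x}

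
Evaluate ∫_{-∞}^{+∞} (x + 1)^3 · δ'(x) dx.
-3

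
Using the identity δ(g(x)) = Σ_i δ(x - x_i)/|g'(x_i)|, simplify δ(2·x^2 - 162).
\frac{\delta(x - 9) + \delta(x + 9)}{36}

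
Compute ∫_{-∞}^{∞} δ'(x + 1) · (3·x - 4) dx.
-3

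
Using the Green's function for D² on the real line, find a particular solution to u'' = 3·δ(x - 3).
\frac{3|x - 3|}{2}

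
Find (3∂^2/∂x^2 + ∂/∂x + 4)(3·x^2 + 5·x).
12 x^{2} + 26 x + 23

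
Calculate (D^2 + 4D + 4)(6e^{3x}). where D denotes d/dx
150 e^{3 x}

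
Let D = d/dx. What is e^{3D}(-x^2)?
- x^{2} - 6 x - 9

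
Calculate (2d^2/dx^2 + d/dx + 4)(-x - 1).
- 4 x - 5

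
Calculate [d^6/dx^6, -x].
-6\frac{d^{5}}{dx^{5}}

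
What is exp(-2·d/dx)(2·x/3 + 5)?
\frac{2 x}{3} + \frac{11}{3}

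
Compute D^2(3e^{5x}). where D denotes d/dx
75 e^{5 x}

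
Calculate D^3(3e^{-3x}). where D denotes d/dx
- 81 e^{- 3 x}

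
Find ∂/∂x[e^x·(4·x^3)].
4 x^{2} \left(x + 3\right) e^{x}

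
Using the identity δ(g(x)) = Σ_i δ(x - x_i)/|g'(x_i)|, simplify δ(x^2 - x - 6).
\frac{\delta(x + 2) + \delta(x - 3)}{5}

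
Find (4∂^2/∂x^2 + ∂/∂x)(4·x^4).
16 x^{2} \left(x + 12\right)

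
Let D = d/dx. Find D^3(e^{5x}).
125 e^{5 x}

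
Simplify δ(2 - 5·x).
\frac{\delta(x - 2/5)}{5}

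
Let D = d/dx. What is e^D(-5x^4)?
- 5 x^{4} - 20 x^{3} - 30 x^{2} - 20 x - 5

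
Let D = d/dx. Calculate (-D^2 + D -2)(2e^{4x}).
- 28 e^{4 x}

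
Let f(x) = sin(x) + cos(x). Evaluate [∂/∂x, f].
- \sin{\left(x \right)} + \cos{\left(x \right)}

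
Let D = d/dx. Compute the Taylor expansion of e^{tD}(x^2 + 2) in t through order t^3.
t^{2} + 2 t x + x^{2} + 2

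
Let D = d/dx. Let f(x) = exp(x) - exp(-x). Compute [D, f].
2 \cosh{\left(x \right)}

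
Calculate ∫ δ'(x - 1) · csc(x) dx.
\cot{\left(1 \right)} \csc{\left(1 \right)}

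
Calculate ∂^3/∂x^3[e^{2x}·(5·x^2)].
\left(40 x^{2} + 120 x + 60\right) e^{2 x}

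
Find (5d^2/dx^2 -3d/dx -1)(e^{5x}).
109 e^{5 x}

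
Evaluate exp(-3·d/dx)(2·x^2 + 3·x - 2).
2 x^{2} - 9 x + 7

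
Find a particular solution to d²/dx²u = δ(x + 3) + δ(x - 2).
\frac{|x + 3|}{2} + \frac{|x - 2|}{2}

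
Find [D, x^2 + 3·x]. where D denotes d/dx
2 x + 3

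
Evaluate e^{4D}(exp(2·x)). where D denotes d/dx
e^{2 x + 8}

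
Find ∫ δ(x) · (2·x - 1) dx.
-1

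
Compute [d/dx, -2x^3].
- 6 x^{2}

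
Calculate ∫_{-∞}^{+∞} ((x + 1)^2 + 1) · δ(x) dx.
2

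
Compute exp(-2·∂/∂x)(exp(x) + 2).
e^{x - 2} + 2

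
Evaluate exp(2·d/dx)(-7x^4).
- 7 x^{4} - 56 x^{3} - 168 x^{2} - 224 x - 112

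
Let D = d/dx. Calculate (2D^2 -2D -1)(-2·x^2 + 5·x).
2 x^{2} + 3 x - 18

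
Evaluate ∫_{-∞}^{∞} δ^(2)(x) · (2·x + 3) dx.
0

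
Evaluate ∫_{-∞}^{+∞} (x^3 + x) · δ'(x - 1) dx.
-4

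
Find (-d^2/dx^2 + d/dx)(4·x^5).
20 x^{3} \left(x - 4\right)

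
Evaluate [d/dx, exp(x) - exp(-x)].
2 \cosh{\left(x \right)}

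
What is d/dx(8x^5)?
40 x^{4}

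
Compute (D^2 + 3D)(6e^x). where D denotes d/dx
24 e^{x}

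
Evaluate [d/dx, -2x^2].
- 4 x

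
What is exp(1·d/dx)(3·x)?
3 x + 3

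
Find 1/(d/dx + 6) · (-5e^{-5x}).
- 5 e^{- 5 x}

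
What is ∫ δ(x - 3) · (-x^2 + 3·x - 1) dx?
-1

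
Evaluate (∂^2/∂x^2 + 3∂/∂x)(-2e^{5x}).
- 80 e^{5 x}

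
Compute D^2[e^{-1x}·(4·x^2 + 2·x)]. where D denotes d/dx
2 \left(2 x^{2} - 7 x + 2\right) e^{- x}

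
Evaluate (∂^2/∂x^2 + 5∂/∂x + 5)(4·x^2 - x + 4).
20 x^{2} + 35 x + 23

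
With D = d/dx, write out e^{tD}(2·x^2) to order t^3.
2 t^{2} + 4 t x + 2 x^{2}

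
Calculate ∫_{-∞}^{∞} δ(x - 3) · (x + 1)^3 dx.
64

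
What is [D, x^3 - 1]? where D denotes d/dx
3 x^{2}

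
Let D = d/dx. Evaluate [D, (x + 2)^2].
2 x + 4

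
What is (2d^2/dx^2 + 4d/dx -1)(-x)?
x - 4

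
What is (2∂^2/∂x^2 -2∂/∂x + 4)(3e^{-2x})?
48 e^{- 2 x}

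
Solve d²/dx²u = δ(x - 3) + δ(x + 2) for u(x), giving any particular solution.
\frac{|x - 3|}{2} + \frac{|x + 2|}{2}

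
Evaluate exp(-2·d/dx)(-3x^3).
- 3 x^{3} + 18 x^{2} - 36 x + 24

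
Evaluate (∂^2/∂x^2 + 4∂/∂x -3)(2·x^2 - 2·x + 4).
- 6 x^{2} + 22 x - 16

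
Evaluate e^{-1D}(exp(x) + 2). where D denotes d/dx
e^{x - 1} + 2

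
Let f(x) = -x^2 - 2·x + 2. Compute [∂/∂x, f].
- 2 x - 2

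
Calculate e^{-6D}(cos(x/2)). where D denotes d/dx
\cos{\left(\frac{x}{2} - 3 \right)}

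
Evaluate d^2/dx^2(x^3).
6 x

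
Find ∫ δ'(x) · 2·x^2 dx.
0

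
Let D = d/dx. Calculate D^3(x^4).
24 x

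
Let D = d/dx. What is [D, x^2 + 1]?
2 x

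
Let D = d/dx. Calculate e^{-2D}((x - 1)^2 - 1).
x^{2} - 6 x + 8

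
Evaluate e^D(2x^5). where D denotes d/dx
2 x^{5} + 10 x^{4} + 20 x^{3} + 20 x^{2} + 10 x + 2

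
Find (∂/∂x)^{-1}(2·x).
x^{2}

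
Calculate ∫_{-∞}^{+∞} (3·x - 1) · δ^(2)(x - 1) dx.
0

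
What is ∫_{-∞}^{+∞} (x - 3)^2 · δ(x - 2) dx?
1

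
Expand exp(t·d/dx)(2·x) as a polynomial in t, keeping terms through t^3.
2 t + 2 x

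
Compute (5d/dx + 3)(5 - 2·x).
5 - 6 x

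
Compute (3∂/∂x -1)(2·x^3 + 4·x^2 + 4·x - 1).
- 2 x^{3} + 14 x^{2} + 20 x + 13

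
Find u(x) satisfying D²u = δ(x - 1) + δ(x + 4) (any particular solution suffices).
\frac{|x - 1|}{2} + \frac{|x + 4|}{2}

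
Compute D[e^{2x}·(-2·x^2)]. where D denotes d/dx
4 x \left(- x - 1\right) e^{2 x}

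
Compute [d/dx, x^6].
6 x^{5}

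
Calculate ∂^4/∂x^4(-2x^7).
- 1680 x^{3}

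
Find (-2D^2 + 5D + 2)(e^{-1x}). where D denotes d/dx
- 5 e^{- x}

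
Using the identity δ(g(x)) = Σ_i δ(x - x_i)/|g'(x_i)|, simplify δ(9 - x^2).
\frac{\delta(x - 3) + \delta(x + 3)}{6}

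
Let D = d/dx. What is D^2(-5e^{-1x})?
- 5 e^{- x}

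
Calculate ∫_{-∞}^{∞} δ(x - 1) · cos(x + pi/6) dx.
\cos{\left(\frac{\pi}{6} + 1 \right)}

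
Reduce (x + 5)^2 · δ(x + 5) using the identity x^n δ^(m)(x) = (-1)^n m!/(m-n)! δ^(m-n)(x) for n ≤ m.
0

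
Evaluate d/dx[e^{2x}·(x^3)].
x^{2} \left(2 x + 3\right) e^{2 x}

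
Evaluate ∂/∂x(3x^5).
15 x^{4}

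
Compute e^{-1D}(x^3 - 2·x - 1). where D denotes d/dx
x \left(x^{2} - 3 x + 1\right)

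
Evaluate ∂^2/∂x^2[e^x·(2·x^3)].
2 x \left(x^{2} + 6 x + 6\right) e^{x}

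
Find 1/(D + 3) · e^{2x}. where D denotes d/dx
\frac{e^{2 x}}{5}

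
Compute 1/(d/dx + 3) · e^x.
\frac{e^{x}}{4}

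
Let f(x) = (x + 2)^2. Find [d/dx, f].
2 x + 4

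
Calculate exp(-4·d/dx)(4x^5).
4 x^{5} - 80 x^{4} + 640 x^{3} - 2560 x^{2} + 5120 x - 4096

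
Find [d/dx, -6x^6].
- 36 x^{5}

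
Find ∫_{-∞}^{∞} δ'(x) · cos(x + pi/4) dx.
\frac{\sqrt{2}}{2}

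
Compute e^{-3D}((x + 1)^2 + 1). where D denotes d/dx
x^{2} - 4 x + 5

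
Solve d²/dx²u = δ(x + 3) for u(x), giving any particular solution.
\frac{|x + 3|}{2}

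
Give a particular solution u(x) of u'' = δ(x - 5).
\frac{|x - 5|}{2}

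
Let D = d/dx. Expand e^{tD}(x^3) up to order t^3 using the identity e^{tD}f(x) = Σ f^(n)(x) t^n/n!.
t^{3} + 3 t^{2} x + 3 t x^{2} + x^{3}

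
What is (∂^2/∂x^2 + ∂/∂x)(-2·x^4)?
8 x^{2} \left(- x - 3\right)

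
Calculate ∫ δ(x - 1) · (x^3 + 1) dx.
2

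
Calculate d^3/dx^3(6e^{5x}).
750 e^{5 x}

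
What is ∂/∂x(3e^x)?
3 e^{x}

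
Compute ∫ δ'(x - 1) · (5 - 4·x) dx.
4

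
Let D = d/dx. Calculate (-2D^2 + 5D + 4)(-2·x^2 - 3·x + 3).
- 8 x^{2} - 32 x + 5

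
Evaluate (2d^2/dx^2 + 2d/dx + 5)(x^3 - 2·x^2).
5 x^{3} - 4 x^{2} + 4 x - 8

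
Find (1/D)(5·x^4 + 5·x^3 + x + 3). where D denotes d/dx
x^{5} + \frac{5 x^{4}}{4} + \frac{x^{2}}{2} + 3 x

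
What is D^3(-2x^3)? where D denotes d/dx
-12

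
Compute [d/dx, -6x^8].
- 48 x^{7}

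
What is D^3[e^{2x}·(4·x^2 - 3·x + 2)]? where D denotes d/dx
\left(32 x^{2} + 72 x + 28\right) e^{2 x}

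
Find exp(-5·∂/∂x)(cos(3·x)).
\cos{\left(3 x - 15 \right)}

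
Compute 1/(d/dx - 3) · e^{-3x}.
- \frac{e^{- 3 x}}{6}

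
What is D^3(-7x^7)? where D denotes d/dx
- 1470 x^{4}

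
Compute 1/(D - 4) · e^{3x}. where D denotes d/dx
- e^{3 x}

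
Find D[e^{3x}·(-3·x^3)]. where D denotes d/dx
9 x^{2} \left(- x - 1\right) e^{3 x}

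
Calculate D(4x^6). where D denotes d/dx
24 x^{5}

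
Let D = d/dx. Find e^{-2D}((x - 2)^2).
x^{2} - 8 x + 16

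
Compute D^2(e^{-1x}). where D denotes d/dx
e^{- x}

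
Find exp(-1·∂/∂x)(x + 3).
x + 2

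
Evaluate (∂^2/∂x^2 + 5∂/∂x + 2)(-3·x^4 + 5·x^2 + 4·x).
- 6 x^{4} - 60 x^{3} - 26 x^{2} + 58 x + 30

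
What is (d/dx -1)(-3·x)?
3 x - 3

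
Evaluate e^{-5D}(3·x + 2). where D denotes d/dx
3 x - 13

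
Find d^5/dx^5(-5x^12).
- 475200 x^{7}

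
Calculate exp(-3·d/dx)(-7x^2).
- 7 x^{2} + 42 x - 63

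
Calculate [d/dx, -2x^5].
- 10 x^{4}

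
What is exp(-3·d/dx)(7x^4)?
7 x^{4} - 84 x^{3} + 378 x^{2} - 756 x + 567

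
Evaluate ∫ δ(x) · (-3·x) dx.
0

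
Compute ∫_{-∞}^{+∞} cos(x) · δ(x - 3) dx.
\cos{\left(3 \right)}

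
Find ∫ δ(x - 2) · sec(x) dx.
\sec{\left(2 \right)}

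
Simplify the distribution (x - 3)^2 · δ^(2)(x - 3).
2\delta(x - 3)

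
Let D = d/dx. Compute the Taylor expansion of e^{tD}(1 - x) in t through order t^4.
- t - x + 1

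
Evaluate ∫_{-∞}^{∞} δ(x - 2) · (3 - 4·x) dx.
-5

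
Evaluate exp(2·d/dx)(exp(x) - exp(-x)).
2 \sinh{\left(x + 2 \right)}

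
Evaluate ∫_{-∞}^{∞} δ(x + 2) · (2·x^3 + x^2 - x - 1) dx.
-11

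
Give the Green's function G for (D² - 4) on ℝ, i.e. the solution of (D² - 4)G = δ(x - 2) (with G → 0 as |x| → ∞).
-\frac{e^{-2|x - 2|}}{4}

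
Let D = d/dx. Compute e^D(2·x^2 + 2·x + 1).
2 x^{2} + 6 x + 5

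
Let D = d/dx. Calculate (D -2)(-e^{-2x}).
4 e^{- 2 x}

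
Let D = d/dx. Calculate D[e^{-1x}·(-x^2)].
x \left(x - 2\right) e^{- x}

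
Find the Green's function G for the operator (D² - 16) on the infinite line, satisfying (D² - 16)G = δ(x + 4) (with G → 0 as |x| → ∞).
-\frac{e^{-4|x + 4|}}{8}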